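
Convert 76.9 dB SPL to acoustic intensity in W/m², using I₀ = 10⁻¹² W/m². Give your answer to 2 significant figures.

4.9e-05 W/m²

I/I₀ = 10^(76.9/10) = 4.898e+07, so I = 4.898e+07 × 10⁻¹² W/m².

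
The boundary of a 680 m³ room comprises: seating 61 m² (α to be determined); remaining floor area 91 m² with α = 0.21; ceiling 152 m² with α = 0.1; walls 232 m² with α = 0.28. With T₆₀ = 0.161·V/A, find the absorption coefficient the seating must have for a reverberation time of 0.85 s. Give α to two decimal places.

Required total absorption A = 0.161·680/0.85 = 128.80 m².
Absorption from the other surfaces = 91·0.21 + 152·0.1 + 232·0.28 = 99.27 m², so the seating must supply 29.53 m² over 61 m².
α = 29.53/61 = 0.484.

0.48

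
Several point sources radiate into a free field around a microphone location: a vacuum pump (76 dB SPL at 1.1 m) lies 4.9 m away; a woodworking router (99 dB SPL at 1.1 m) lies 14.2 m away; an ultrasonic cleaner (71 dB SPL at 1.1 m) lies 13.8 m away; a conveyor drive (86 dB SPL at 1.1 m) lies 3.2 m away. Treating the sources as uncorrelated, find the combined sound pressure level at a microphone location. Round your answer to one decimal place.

Propagate each source to the receiver with L = L_ref − 20·log₁₀(r/r_ref), then add intensities.
vacuum pump: 76 − 20·log₁₀(4.9/1.1) = 76 − 12.98 = 63.02 dB SPL.
woodworking router: 99 − 20·log₁₀(14.2/1.1) = 99 − 22.22 = 76.78 dB SPL.
ultrasonic cleaner: 71 − 20·log₁₀(13.8/1.1) = 71 − 21.97 = 49.03 dB SPL.
conveyor drive: 86 − 20·log₁₀(3.2/1.1) = 86 − 9.28 = 76.72 dB SPL.
Σ 10^(L/10) = 9.679e+07 → L_total = 10·log₁₀(9.679e+07) = 79.86 dB SPL.

79.9 dB SPL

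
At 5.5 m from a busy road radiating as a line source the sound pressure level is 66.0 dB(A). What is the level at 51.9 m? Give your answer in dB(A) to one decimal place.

56.3 dB(A)

For a line source, L₂ = L₁ − 10·log₁₀(r₂/r₁).
L₂ = 66.0 − 10·log₁₀(51.9/5.5) = 66.0 − 9.748 = 56.25 dB(A).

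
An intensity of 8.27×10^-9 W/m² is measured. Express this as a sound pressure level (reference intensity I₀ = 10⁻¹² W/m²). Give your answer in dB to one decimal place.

39.2 dB

L = 10·log₁₀(I/I₀) = 10·log₁₀(8.27×10^-9/10⁻¹²) = 10·log₁₀(8.27×10^3).
L = 10·(0.9175 + 3) = 39.18 dB.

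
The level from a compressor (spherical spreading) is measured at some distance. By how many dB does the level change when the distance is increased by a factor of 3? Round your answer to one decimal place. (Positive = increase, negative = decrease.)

A point source loses 6 dB per doubling of distance; generally ΔL = −20·log₁₀(r₂/r₁).
ΔL = −20·log₁₀(3) = -9.54 dB.

-9.5 dB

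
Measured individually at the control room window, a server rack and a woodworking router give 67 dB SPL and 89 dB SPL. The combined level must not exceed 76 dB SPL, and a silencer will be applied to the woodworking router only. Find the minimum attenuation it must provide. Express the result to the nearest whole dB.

Everything except the woodworking router sums to 10^(67/10) = 5.012e+06 in linear terms, 67.00 dB SPL.
To meet 76 dB SPL overall, the treated woodworking router may contribute at most 10^(76/10) − 5.012e+06 = 3.480e+07, i.e. 75.42 dB SPL.
So the woodworking router must be reduced from 89 to 75.42 dB SPL: IL = 13.58 dB.

14 dB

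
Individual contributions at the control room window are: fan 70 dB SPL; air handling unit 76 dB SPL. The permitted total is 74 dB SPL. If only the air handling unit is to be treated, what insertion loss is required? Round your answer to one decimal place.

4.2 dB

The untreated sources together contribute 10^(70/10) = 1.000e+07, i.e. 70.00 dB SPL.
The limit corresponds to 10^(74/10) = 2.512e+07; subtracting the fixed part leaves 1.512e+07 for the air handling unit, i.e. 71.80 dB SPL.
Required insertion loss = 76 − 71.80 = 4.20 dB.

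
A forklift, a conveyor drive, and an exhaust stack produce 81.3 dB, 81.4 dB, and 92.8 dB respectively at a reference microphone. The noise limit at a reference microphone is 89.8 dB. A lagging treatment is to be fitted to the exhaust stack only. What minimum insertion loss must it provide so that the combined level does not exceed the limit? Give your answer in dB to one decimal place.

Everything except the exhaust stack sums to 10^(81.3/10) + 10^(81.4/10) = 2.729e+08 in linear terms, 84.36 dB.
The limit corresponds to 10^(89.8/10) = 9.550e+08; subtracting the fixed part leaves 6.821e+08 for the exhaust stack, i.e. 88.34 dB.
So the exhaust stack must be reduced from 92.8 to 88.34 dB: IL = 4.46 dB.

4.5 dB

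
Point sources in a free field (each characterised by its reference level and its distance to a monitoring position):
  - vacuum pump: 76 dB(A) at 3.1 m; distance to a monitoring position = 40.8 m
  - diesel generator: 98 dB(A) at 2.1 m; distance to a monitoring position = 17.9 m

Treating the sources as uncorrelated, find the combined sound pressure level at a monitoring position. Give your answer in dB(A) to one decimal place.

Propagate each source to the receiver with L = L_ref − 20·log₁₀(r/r_ref), then add intensities.
vacuum pump: 76 − 20·log₁₀(40.8/3.1) = 76 − 22.39 = 53.61 dB(A).
diesel generator: 98 − 20·log₁₀(17.9/2.1) = 98 − 18.61 = 79.39 dB(A).
Σ 10^(L/10) = 8.707e+07 → L_total = 10·log₁₀(8.707e+07) = 79.40 dB(A).

79.4 dB(A)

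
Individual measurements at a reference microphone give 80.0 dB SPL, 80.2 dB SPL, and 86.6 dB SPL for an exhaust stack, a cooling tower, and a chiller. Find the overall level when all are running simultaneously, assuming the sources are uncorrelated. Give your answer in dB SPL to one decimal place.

88.2 dB SPL

For uncorrelated sources the intensities add, so convert each level to linear form, sum, and take 10·log₁₀ of the total.
Σ 10^(L/10) = 10^(80.0/10) + 10^(80.2/10) + 10^(86.6/10) = 6.618e+08.
L_total = 10·log₁₀(6.618e+08) = 88.21 dB SPL.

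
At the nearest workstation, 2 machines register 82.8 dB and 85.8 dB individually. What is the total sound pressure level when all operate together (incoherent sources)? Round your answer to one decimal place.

For uncorrelated sources the intensities add, so convert each level to linear form, sum, and take 10·log₁₀ of the total.
Σ 10^(L/10) = 10^(82.8/10) + 10^(85.8/10) = 5.707e+08.
L_total = 10·log₁₀(5.707e+08) = 87.56 dB.

87.6 dB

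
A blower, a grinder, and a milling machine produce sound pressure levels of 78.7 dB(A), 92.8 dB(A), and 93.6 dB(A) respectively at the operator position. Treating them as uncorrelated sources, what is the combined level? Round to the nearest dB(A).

96 dB(A)

For uncorrelated sources the intensities add, so convert each level to linear form, sum, and take 10·log₁₀ of the total.
Σ 10^(L/10) = 10^(78.7/10) + 10^(92.8/10) + 10^(93.6/10) = 4.270e+09.
L_total = 10·log₁₀(4.270e+09) = 96.30 dB(A).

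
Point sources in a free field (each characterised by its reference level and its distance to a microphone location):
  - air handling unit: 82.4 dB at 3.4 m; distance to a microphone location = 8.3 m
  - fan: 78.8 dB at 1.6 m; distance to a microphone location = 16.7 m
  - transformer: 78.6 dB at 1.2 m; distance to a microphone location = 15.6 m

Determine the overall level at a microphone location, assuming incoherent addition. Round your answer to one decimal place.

Apply inverse-square spreading to bring every level to the receiver, then sum 10^(L/10).
air handling unit: 82.4 − 20·log₁₀(8.3/3.4) = 82.4 − 7.75 = 74.65 dB.
fan: 78.8 − 20·log₁₀(16.7/1.6) = 78.8 − 20.37 = 58.43 dB.
transformer: 78.6 − 20·log₁₀(15.6/1.2) = 78.6 − 22.28 = 56.32 dB.
Σ 10^(L/10) = 3.029e+07 → L_total = 10·log₁₀(3.029e+07) = 74.81 dB.

74.8 dB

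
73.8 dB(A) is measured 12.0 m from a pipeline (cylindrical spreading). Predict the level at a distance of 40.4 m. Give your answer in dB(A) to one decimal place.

68.5 dB(A)

For a line source, L₂ = L₁ − 10·log₁₀(r₂/r₁).
L₂ = 73.8 − 10·log₁₀(40.4/12.0) = 73.8 − 5.272 = 68.53 dB(A).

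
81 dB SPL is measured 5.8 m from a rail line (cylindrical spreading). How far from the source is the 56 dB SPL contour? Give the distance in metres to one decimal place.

Line-source spreading drops the level by 10·log₁₀(r₂/r₁); inverting, r₂/r₁ = 10^(ΔL/10).
r₂ = 5.8·10^((81−56)/10) = 5.8·10^(25.0/10) = 1834.12 m.

1834.1 m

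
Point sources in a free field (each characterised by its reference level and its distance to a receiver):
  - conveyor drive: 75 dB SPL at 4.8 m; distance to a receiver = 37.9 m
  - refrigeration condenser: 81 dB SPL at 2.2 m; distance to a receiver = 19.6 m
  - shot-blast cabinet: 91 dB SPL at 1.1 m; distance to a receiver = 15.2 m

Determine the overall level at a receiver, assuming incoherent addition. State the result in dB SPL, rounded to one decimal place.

First find each source's level at the receiver (point-source: −20·log₁₀(r/r_ref)), then combine on an intensity basis.
conveyor drive: 75 − 20·log₁₀(37.9/4.8) = 75 − 17.95 = 57.05 dB SPL.
refrigeration condenser: 81 − 20·log₁₀(19.6/2.2) = 81 − 19.00 = 62.00 dB SPL.
shot-blast cabinet: 91 − 20·log₁₀(15.2/1.1) = 91 − 22.81 = 68.19 dB SPL.
Σ 10^(L/10) = 8.687e+06 → L_total = 10·log₁₀(8.687e+06) = 69.39 dB SPL.

69.4 dB SPL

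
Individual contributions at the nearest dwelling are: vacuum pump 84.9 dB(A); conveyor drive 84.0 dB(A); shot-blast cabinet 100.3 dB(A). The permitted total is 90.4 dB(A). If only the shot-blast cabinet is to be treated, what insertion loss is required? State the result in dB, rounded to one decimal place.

Fixed contribution from the other sources: Σ 10^(L/10) = 10^(84.9/10) + 10^(84.0/10) = 5.602e+08 (87.48 dB(A)).
To meet 90.4 dB(A) overall, the treated shot-blast cabinet may contribute at most 10^(90.4/10) − 5.602e+08 = 5.363e+08, i.e. 87.29 dB(A).
Required insertion loss = 100.3 − 87.29 = 13.01 dB.

13.0 dB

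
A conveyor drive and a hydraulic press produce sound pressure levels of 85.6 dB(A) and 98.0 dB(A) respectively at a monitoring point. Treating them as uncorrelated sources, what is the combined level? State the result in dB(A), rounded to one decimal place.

Incoherent sources combine by intensity addition: L_total = 10·log₁₀(Σ 10^(L_i/10)).
Σ 10^(L/10) = 10^(85.6/10) + 10^(98.0/10) = 6.673e+09.
L_total = 10·log₁₀(6.673e+09) = 98.24 dB(A).

98.2 dB(A)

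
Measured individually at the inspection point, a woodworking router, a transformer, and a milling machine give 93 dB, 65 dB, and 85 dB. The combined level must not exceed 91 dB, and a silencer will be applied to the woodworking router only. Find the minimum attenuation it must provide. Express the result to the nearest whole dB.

3 dB

Everything except the woodworking router sums to 10^(65/10) + 10^(85/10) = 3.194e+08 in linear terms, 85.04 dB.
To meet 91 dB overall, the treated woodworking router may contribute at most 10^(91/10) − 3.194e+08 = 9.395e+08, i.e. 89.73 dB.
Required insertion loss = 93 − 89.73 = 3.27 dB.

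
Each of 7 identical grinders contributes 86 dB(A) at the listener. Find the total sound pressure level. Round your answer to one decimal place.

94.5 dB(A)

With 7 equal, uncorrelated contributions the intensity is 7× that of one unit, giving a rise of 10·log₁₀ 7.
L_total = 86 + 10·log₁₀(7) = 86 + 8.451 = 94.45 dB(A).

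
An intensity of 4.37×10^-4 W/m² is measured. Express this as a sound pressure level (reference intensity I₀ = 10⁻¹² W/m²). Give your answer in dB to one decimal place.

I/I₀ = 4.37×10^-4/10⁻¹² = 4.37×10^8, and L = 10·log₁₀(I/I₀).
L = 10·(0.6405 + 8) = 86.40 dB.

86.4 dB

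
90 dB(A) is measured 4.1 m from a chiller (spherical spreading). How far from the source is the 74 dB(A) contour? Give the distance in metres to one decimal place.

25.9 m

The 16.0 dB drop corresponds to a distance ratio of 10^(16.0/20) for a point source.
r₂ = 4.1·10^((90−74)/20) = 4.1·10^(16.0/20) = 25.87 m.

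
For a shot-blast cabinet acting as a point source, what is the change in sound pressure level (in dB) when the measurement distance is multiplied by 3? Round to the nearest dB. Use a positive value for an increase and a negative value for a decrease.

A point source loses 6 dB per doubling of distance; generally ΔL = −20·log₁₀(r₂/r₁).
ΔL = −20·log₁₀(3) = -9.54 dB.

-10 dB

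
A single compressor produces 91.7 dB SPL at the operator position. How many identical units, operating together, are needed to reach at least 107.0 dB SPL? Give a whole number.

N identical sources give L₁ + 10·log₁₀ N, so require 10·log₁₀ N ≥ 107.0 − 91.7 = 15.3 dB.
N ≥ 10^(15.3/10) = 33.884, so N = 34.

34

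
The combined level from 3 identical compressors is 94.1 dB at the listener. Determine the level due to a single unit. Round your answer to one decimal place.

For N identical incoherent sources L_total = L₁ + 10·log₁₀ N, so L₁ = 94.1 − 10·log₁₀(3) = 94.1 − 4.771.

89.3 dB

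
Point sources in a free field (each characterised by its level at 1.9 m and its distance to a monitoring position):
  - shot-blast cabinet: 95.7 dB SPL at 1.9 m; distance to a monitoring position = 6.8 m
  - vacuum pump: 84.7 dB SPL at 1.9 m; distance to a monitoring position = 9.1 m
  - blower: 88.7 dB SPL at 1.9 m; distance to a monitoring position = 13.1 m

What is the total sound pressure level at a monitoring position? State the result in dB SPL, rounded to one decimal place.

85.0 dB SPL

Propagate each source to the receiver with L = L_ref − 20·log₁₀(r/r_ref), then add intensities.
shot-blast cabinet: 95.7 − 20·log₁₀(6.8/1.9) = 95.7 − 11.08 = 84.62 dB SPL.
vacuum pump: 84.7 − 20·log₁₀(9.1/1.9) = 84.7 − 13.61 = 71.09 dB SPL.
blower: 88.7 − 20·log₁₀(13.1/1.9) = 88.7 − 16.77 = 71.93 dB SPL.
Σ 10^(L/10) = 3.185e+08 → L_total = 10·log₁₀(3.185e+08) = 85.03 dB SPL.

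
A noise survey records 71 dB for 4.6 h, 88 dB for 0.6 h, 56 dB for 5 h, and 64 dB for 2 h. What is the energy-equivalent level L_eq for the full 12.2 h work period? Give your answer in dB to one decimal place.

Weight each interval's intensity by its duration and average over T = 12.2 h:
Σ tᵢ·10^(Lᵢ/10) = 4.6·10^(71/10) + 0.6·10^(88/10) + 5·10^(56/10) + 2·10^(64/10) = 4.435e+08.
L_eq = 10·log₁₀(4.435e+08/12.2) = 75.61 dB.

75.6 dB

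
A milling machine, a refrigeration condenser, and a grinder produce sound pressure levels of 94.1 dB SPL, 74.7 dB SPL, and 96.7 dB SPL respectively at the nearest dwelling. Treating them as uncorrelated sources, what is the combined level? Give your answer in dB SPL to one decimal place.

Incoherent sources combine by intensity addition: L_total = 10·log₁₀(Σ 10^(L_i/10)).
Σ 10^(L/10) = 10^(94.1/10) + 10^(74.7/10) + 10^(96.7/10) = 7.277e+09.
L_total = 10·log₁₀(7.277e+09) = 98.62 dB SPL.

98.6 dB SPL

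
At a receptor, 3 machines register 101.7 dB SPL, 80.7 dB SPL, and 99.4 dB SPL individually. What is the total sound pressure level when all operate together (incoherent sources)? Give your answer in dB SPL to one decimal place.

Incoherent sources combine by intensity addition: L_total = 10·log₁₀(Σ 10^(L_i/10)).
Σ 10^(L/10) = 10^(101.7/10) + 10^(80.7/10) + 10^(99.4/10) = 2.362e+10.
L_total = 10·log₁₀(2.362e+10) = 103.73 dB SPL.

103.7 dB SPL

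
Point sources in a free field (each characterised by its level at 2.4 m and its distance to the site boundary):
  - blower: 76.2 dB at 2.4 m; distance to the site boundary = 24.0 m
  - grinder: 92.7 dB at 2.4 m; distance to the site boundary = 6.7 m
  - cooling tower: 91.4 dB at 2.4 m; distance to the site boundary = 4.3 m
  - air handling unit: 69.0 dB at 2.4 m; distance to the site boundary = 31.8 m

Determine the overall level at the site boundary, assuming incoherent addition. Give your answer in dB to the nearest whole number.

88 dB

Propagate each source to the receiver with L = L_ref − 20·log₁₀(r/r_ref), then add intensities.
blower: 76.2 − 20·log₁₀(24.0/2.4) = 76.2 − 20.00 = 56.20 dB.
grinder: 92.7 − 20·log₁₀(6.7/2.4) = 92.7 − 8.92 = 83.78 dB.
cooling tower: 91.4 − 20·log₁₀(4.3/2.4) = 91.4 − 5.07 = 86.33 dB.
air handling unit: 69.0 − 20·log₁₀(31.8/2.4) = 69.0 − 22.44 = 46.56 dB.
Σ 10^(L/10) = 6.694e+08 → L_total = 10·log₁₀(6.694e+08) = 88.26 dB.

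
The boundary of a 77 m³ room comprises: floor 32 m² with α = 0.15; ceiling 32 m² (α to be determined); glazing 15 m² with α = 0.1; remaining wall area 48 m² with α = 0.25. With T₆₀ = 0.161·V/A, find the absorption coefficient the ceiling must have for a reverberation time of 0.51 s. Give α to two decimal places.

0.19

From T₆₀ = 0.161·V/A, the target T₆₀ = 0.51 s needs A = 0.161·77/0.51 = 24.31 m².
Absorption from the other surfaces = 32·0.15 + 15·0.1 + 48·0.25 = 18.30 m², so the ceiling must supply 6.01 m² over 32 m².
α = 6.01/32 = 0.188.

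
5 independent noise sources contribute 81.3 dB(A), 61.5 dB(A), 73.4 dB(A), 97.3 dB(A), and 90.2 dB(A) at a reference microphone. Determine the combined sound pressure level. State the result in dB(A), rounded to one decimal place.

98.2 dB(A)

Incoherent sources combine by intensity addition: L_total = 10·log₁₀(Σ 10^(L_i/10)).
Σ 10^(L/10) = 10^(81.3/10) + 10^(61.5/10) + 10^(73.4/10) + 10^(97.3/10) + 10^(90.2/10) = 6.576e+09.
L_total = 10·log₁₀(6.576e+09) = 98.18 dB(A).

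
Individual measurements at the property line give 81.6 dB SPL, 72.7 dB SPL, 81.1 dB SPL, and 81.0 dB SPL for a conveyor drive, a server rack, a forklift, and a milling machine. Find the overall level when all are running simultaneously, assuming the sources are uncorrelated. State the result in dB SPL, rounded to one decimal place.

Incoherent sources combine by intensity addition: L_total = 10·log₁₀(Σ 10^(L_i/10)).
Σ 10^(L/10) = 10^(81.6/10) + 10^(72.7/10) + 10^(81.1/10) + 10^(81.0/10) = 4.179e+08.
L_total = 10·log₁₀(4.179e+08) = 86.21 dB SPL.

86.2 dB SPL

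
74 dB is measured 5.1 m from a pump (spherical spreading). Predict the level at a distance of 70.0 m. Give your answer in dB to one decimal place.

51.2 dB

For a point source, L₂ = L₁ − 20·log₁₀(r₂/r₁).
L₂ = 74 − 20·log₁₀(70.0/5.1) = 74 − 22.751 = 51.25 dB.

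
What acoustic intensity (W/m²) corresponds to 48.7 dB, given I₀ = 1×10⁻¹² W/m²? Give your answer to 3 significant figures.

L = 10·log₁₀(I/I₀) ⇒ I = I₀·10^(L/10) = 10⁻¹² × 10^4.87.

7.41e-08 W/m²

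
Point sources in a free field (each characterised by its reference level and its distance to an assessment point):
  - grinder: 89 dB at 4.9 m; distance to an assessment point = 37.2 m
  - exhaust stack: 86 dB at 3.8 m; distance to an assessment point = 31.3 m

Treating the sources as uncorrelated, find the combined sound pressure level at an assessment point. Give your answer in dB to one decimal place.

72.9 dB

Apply inverse-square spreading to bring every level to the receiver, then sum 10^(L/10).
grinder: 89 − 20·log₁₀(37.2/4.9) = 89 − 17.61 = 71.39 dB.
exhaust stack: 86 − 20·log₁₀(31.3/3.8) = 86 − 18.32 = 67.68 dB.
Σ 10^(L/10) = 1.965e+07 → L_total = 10·log₁₀(1.965e+07) = 72.93 dB.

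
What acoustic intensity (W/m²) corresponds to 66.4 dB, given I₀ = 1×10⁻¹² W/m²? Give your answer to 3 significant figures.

I = I₀·10^(L/10) = 10⁻¹² × 10^(66.4/10) = 10^(-5.360).

4.37e-06 W/m²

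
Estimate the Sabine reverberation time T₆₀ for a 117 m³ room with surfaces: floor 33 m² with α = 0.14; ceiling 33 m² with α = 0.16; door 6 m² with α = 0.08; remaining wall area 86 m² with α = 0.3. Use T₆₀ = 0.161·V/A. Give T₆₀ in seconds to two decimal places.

A = Σ Sᵢαᵢ = 33·0.14 + 33·0.16 + 6·0.08 + 86·0.3 = 36.18 m².
T₆₀ = 0.161·V/A = 0.161·117/36.18 = 0.521 s.

0.52 s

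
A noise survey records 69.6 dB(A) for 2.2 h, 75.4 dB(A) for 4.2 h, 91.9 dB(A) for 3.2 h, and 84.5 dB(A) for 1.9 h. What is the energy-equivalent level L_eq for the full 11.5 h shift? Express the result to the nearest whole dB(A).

The energy average is taken in the linear domain: L_eq = 10·log₁₀[(Σ tᵢ·10^(Lᵢ/10))/T], T = 11.5 h.
Σ tᵢ·10^(Lᵢ/10) = 2.2·10^(69.6/10) + 4.2·10^(75.4/10) + 3.2·10^(91.9/10) + 1.9·10^(84.5/10) = 5.657e+09.
L_eq = 10·log₁₀(5.657e+09/11.5) = 86.92 dB(A).

87 dB(A)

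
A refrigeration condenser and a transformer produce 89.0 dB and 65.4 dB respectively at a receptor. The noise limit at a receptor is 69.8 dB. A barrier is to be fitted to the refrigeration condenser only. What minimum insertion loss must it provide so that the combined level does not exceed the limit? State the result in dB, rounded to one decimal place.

Fixed contribution from the other source: Σ 10^(L/10) = 10^(65.4/10) = 3.467e+06 (65.40 dB).
To meet 69.8 dB overall, the treated refrigeration condenser may contribute at most 10^(69.8/10) − 3.467e+06 = 6.083e+06, i.e. 67.84 dB.
So the refrigeration condenser must be reduced from 89.0 to 67.84 dB: IL = 21.16 dB.

21.2 dB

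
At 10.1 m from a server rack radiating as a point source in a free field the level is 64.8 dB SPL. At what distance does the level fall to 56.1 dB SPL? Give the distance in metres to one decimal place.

27.5 m

The 8.7 dB drop corresponds to a distance ratio of 10^(8.7/20) for a point source.
r₂ = 10.1·10^((64.8−56.1)/20) = 10.1·10^(8.7/20) = 27.50 m.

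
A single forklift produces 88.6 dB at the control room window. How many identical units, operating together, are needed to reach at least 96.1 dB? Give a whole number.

6

Need L₁ + 10·log₁₀ N ≥ 96.1, i.e. log₁₀ N ≥ 0.75.
N ≥ 10^(7.5/10) = 5.623, so N = 6.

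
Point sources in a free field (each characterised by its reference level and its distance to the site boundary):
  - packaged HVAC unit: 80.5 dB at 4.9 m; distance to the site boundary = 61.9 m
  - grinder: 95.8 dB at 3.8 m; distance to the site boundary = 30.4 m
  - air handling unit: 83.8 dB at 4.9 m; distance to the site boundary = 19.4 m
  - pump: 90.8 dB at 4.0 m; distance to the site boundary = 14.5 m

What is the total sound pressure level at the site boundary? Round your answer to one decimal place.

First find each source's level at the receiver (point-source: −20·log₁₀(r/r_ref)), then combine on an intensity basis.
packaged HVAC unit: 80.5 − 20·log₁₀(61.9/4.9) = 80.5 − 22.03 = 58.47 dB.
grinder: 95.8 − 20·log₁₀(30.4/3.8) = 95.8 − 18.06 = 77.74 dB.
air handling unit: 83.8 − 20·log₁₀(19.4/4.9) = 83.8 − 11.95 = 71.85 dB.
pump: 90.8 − 20·log₁₀(14.5/4.0) = 90.8 − 11.19 = 79.61 dB.
Σ 10^(L/10) = 1.669e+08 → L_total = 10·log₁₀(1.669e+08) = 82.22 dB.

82.2 dB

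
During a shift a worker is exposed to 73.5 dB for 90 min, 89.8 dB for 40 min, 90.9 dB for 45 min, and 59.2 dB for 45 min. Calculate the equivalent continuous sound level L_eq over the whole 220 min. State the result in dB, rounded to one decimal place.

Weight each interval's intensity by its duration and average over T = 220 min:
Σ tᵢ·10^(Lᵢ/10) = 90·10^(73.5/10) + 40·10^(89.8/10) + 45·10^(90.9/10) + 45·10^(59.2/10) = 9.561e+10.
L_eq = 10·log₁₀(9.561e+10/220) = 86.38 dB.

86.4 dB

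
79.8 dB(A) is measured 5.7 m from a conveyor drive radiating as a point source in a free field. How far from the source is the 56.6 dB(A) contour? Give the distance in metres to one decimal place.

The 23.2 dB drop corresponds to a distance ratio of 10^(23.2/20) for a point source.
r₂ = 5.7·10^((79.8−56.6)/20) = 5.7·10^(23.2/20) = 82.39 m.

82.4 m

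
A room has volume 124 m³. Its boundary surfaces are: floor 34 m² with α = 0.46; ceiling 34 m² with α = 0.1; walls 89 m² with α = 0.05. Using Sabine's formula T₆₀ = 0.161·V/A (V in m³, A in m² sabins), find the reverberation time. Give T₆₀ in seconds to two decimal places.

0.85 s

Summing Sᵢαᵢ: 34·0.46 + 34·0.1 + 89·0.05 = 23.49 m².
T₆₀ = 0.161 × 124 / 23.49 = 0.850 s.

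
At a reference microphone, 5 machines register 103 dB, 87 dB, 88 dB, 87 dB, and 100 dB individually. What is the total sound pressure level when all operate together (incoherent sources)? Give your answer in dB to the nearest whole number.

105 dB

For uncorrelated sources the intensities add, so convert each level to linear form, sum, and take 10·log₁₀ of the total.
Σ 10^(L/10) = 10^(103/10) + 10^(87/10) + 10^(88/10) + 10^(87/10) + 10^(100/10) = 3.159e+10.
L_total = 10·log₁₀(3.159e+10) = 104.99 dB.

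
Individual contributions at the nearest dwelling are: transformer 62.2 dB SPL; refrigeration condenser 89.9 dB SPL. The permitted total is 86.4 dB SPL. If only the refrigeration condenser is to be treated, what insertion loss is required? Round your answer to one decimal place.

The untreated sources together contribute 10^(62.2/10) = 1.660e+06, i.e. 62.20 dB SPL.
To meet 86.4 dB SPL overall, the treated refrigeration condenser may contribute at most 10^(86.4/10) − 1.660e+06 = 4.349e+08, i.e. 86.38 dB SPL.
So the refrigeration condenser must be reduced from 89.9 to 86.38 dB SPL: IL = 3.52 dB.

3.5 dB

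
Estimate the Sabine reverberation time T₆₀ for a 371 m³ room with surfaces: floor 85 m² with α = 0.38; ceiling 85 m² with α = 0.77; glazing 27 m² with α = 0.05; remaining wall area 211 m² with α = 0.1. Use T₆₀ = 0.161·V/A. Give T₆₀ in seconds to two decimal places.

0.50 s

Summing Sᵢαᵢ: 85·0.38 + 85·0.77 + 27·0.05 + 211·0.1 = 120.20 m².
T₆₀ = 0.161 × 371 / 120.20 = 0.497 s.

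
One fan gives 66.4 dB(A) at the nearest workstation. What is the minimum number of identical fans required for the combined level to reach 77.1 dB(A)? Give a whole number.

The shortfall is 77.1 − 66.4 = 10.7 dB, and N units add 10·log₁₀ N, so need 10·log₁₀ N ≥ 10.7.
N ≥ 10^(10.7/10) = 11.749, so N = 12.

12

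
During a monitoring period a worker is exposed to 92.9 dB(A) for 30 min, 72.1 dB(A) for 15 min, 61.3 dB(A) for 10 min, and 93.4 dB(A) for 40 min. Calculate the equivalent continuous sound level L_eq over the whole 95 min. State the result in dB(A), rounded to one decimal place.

Weight each interval's intensity by its duration and average over T = 95 min:
Σ tᵢ·10^(Lᵢ/10) = 30·10^(92.9/10) + 15·10^(72.1/10) + 10·10^(61.3/10) + 40·10^(93.4/10) = 1.463e+11.
L_eq = 10·log₁₀(1.463e+11/95) = 91.87 dB(A).

91.9 dB(A)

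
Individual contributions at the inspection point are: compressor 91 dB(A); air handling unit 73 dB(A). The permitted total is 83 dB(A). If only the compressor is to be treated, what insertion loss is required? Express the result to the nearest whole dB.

Everything except the compressor sums to 10^(73/10) = 1.995e+07 in linear terms, 73.00 dB(A).
To meet 83 dB(A) overall, the treated compressor may contribute at most 10^(83/10) − 1.995e+07 = 1.796e+08, i.e. 82.54 dB(A).
Required insertion loss = 91 − 82.54 = 8.46 dB.

8 dB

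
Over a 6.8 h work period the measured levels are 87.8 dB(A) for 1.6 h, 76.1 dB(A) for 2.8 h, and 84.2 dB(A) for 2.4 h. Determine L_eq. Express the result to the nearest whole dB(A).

Weight each interval's intensity by its duration and average over T = 6.8 h:
Σ tᵢ·10^(Lᵢ/10) = 1.6·10^(87.8/10) + 2.8·10^(76.1/10) + 2.4·10^(84.2/10) = 1.709e+09.
L_eq = 10·log₁₀(1.709e+09/6.8) = 84.00 dB(A).

84 dB(A)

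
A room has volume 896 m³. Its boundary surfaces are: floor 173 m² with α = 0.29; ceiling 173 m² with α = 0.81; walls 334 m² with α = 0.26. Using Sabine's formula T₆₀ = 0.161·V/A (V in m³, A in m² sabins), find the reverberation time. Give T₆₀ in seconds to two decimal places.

0.52 s

Total absorption A = 173·0.29 + 173·0.81 + 334·0.26 = 277.14 m² sabins.
T₆₀ = 0.161·V/A = 0.161·896/277.14 = 0.521 s.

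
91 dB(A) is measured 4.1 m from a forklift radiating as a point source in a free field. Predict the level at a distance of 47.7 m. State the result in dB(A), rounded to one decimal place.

Point-source attenuation: ΔL = 20·log₁₀(r₂/r₁) = 20·log₁₀(47.7/4.1) = 21.315 dB.
L₂ = 91 − 20·log₁₀(47.7/4.1) = 91 − 21.315 = 69.69 dB(A).

69.7 dB(A)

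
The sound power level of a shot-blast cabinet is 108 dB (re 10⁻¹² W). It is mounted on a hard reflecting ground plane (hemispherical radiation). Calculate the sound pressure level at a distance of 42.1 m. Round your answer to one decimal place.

The power spreads over a hemisphere of area 2π·r², so L_p = L_w − 10·log₁₀(2π·r²).
2π·r² = 1.114e+04 m², 10·log₁₀ of that is 40.467 dB.
L_p = 108 − 40.467 = 67.53 dB.

67.5 dB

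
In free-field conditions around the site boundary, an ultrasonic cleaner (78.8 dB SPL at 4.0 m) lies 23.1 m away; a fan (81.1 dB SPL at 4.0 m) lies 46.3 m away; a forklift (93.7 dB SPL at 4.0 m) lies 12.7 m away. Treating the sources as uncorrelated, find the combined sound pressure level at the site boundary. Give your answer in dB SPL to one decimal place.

83.7 dB SPL

Apply inverse-square spreading to bring every level to the receiver, then sum 10^(L/10).
ultrasonic cleaner: 78.8 − 20·log₁₀(23.1/4.0) = 78.8 − 15.23 = 63.57 dB SPL.
fan: 81.1 − 20·log₁₀(46.3/4.0) = 81.1 − 21.27 = 59.83 dB SPL.
forklift: 93.7 − 20·log₁₀(12.7/4.0) = 93.7 − 10.03 = 83.67 dB SPL.
Σ 10^(L/10) = 2.358e+08 → L_total = 10·log₁₀(2.358e+08) = 83.73 dB SPL.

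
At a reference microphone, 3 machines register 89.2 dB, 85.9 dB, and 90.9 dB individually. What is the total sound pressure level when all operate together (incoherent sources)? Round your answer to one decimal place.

Incoherent sources combine by intensity addition: L_total = 10·log₁₀(Σ 10^(L_i/10)).
Σ 10^(L/10) = 10^(89.2/10) + 10^(85.9/10) + 10^(90.9/10) = 2.451e+09.
L_total = 10·log₁₀(2.451e+09) = 93.89 dB.

93.9 dB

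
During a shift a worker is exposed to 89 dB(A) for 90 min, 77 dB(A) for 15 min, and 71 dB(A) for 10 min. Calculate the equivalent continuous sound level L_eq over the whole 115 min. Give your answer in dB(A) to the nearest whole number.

88 dB(A)

L_eq = 10·log₁₀[(1/T)·Σ tᵢ·10^(Lᵢ/10)] with T = 115 min.
Σ tᵢ·10^(Lᵢ/10) = 90·10^(89/10) + 15·10^(77/10) + 10·10^(71/10) = 7.237e+10.
L_eq = 10·log₁₀(7.237e+10/115) = 87.99 dB(A).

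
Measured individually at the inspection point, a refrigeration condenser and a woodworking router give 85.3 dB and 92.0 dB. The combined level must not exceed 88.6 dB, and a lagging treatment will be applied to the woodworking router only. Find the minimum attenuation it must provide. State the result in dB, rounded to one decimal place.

The untreated sources together contribute 10^(85.3/10) = 3.388e+08, i.e. 85.30 dB.
To meet 88.6 dB overall, the treated woodworking router may contribute at most 10^(88.6/10) − 3.388e+08 = 3.856e+08, i.e. 85.86 dB.
So the woodworking router must be reduced from 92.0 to 85.86 dB: IL = 6.14 dB.

6.1 dB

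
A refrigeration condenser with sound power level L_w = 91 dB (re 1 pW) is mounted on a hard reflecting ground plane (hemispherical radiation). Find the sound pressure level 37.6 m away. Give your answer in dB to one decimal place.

Free-field hemispherical radiation: L_p = L_w − 10·log₁₀(2π·r²), r = 37.6 m.
2π·r² = 8883 m², 10·log₁₀ of that is 39.486 dB.
L_p = 91 − 39.486 = 51.51 dB.

51.5 dB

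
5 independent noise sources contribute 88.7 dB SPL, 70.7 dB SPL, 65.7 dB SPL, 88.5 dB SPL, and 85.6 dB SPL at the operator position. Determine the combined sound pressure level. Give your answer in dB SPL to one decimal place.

92.6 dB SPL

For uncorrelated sources the intensities add, so convert each level to linear form, sum, and take 10·log₁₀ of the total.
Σ 10^(L/10) = 10^(88.7/10) + 10^(70.7/10) + 10^(65.7/10) + 10^(88.5/10) + 10^(85.6/10) = 1.828e+09.
L_total = 10·log₁₀(1.828e+09) = 92.62 dB SPL.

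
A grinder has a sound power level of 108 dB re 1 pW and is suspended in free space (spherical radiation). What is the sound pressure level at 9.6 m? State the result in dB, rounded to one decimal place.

77.4 dB

The power spreads over a sphere of area 4π·r², so L_p = L_w − 10·log₁₀(4π·r²).
4π·r² = 1158 m², 10·log₁₀ of that is 30.638 dB.
L_p = 108 − 30.638 = 77.36 dB.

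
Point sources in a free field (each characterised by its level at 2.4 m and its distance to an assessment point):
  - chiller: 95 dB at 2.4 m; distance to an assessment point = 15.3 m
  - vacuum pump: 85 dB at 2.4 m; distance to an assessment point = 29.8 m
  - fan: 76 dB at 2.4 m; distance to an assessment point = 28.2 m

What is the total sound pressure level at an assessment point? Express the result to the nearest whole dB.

Apply inverse-square spreading to bring every level to the receiver, then sum 10^(L/10).
chiller: 95 − 20·log₁₀(15.3/2.4) = 95 − 16.09 = 78.91 dB.
vacuum pump: 85 − 20·log₁₀(29.8/2.4) = 85 − 21.88 = 63.12 dB.
fan: 76 − 20·log₁₀(28.2/2.4) = 76 − 21.40 = 54.60 dB.
Σ 10^(L/10) = 8.015e+07 → L_total = 10·log₁₀(8.015e+07) = 79.04 dB.

79 dB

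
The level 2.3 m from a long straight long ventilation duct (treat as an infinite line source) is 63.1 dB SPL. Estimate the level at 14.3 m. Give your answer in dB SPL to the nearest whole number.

55 dB SPL

For a line source, L₂ = L₁ − 10·log₁₀(r₂/r₁).
L₂ = 63.1 − 10·log₁₀(14.3/2.3) = 63.1 − 7.936 = 55.16 dB SPL.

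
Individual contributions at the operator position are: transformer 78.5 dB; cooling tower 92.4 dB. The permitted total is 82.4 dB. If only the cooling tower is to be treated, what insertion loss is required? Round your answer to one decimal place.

12.3 dB

The untreated sources together contribute 10^(78.5/10) = 7.079e+07, i.e. 78.50 dB.
To meet 82.4 dB overall, the treated cooling tower may contribute at most 10^(82.4/10) − 7.079e+07 = 1.030e+08, i.e. 80.13 dB.
Required insertion loss = 92.4 − 80.13 = 12.27 dB.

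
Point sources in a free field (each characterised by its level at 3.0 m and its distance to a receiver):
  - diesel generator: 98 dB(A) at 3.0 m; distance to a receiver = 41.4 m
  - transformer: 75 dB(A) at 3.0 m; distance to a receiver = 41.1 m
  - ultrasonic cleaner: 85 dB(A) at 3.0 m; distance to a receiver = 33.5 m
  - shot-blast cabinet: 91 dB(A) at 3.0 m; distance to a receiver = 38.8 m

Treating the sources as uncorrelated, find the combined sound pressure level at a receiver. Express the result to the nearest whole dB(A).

First find each source's level at the receiver (point-source: −20·log₁₀(r/r_ref)), then combine on an intensity basis.
diesel generator: 98 − 20·log₁₀(41.4/3.0) = 98 − 22.80 = 75.20 dB(A).
transformer: 75 − 20·log₁₀(41.1/3.0) = 75 − 22.73 = 52.27 dB(A).
ultrasonic cleaner: 85 − 20·log₁₀(33.5/3.0) = 85 − 20.96 = 64.04 dB(A).
shot-blast cabinet: 91 − 20·log₁₀(38.8/3.0) = 91 − 22.23 = 68.77 dB(A).
Σ 10^(L/10) = 4.336e+07 → L_total = 10·log₁₀(4.336e+07) = 76.37 dB(A).

76 dB(A)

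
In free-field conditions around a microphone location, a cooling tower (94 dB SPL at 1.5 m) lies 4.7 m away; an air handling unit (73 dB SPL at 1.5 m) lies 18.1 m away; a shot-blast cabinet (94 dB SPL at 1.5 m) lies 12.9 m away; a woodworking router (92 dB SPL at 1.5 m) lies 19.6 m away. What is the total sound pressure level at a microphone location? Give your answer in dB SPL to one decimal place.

First find each source's level at the receiver (point-source: −20·log₁₀(r/r_ref)), then combine on an intensity basis.
cooling tower: 94 − 20·log₁₀(4.7/1.5) = 94 − 9.92 = 84.08 dB SPL.
air handling unit: 73 − 20·log₁₀(18.1/1.5) = 73 − 21.63 = 51.37 dB SPL.
shot-blast cabinet: 94 − 20·log₁₀(12.9/1.5) = 94 − 18.69 = 75.31 dB SPL.
woodworking router: 92 − 20·log₁₀(19.6/1.5) = 92 − 22.32 = 69.68 dB SPL.
Σ 10^(L/10) = 2.992e+08 → L_total = 10·log₁₀(2.992e+08) = 84.76 dB SPL.

84.8 dB SPL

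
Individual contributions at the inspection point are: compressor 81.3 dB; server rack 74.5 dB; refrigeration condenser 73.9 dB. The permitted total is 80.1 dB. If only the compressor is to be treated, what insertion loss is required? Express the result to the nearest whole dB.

Fixed contribution from the other sources: Σ 10^(L/10) = 10^(74.5/10) + 10^(73.9/10) = 5.273e+07 (77.22 dB).
To meet 80.1 dB overall, the treated compressor may contribute at most 10^(80.1/10) − 5.273e+07 = 4.960e+07, i.e. 76.95 dB.
Required insertion loss = 81.3 − 76.95 = 4.35 dB.

4 dB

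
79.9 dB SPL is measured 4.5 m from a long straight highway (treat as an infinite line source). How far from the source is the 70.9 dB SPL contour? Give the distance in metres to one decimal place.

35.7 m

For a line source L₁ − L₂ = 10·log₁₀(r₂/r₁), so r₂ = r₁·10^((L₁−L₂)/10).
r₂ = 4.5·10^((79.9−70.9)/10) = 4.5·10^(9.0/10) = 35.74 m.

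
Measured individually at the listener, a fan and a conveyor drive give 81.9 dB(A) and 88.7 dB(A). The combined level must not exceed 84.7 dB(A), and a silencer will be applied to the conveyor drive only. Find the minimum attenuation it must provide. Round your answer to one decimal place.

Fixed contribution from the other source: Σ 10^(L/10) = 10^(81.9/10) = 1.549e+08 (81.90 dB(A)).
The limit corresponds to 10^(84.7/10) = 2.951e+08; subtracting the fixed part leaves 1.402e+08 for the conveyor drive, i.e. 81.47 dB(A).
Required insertion loss = 88.7 − 81.47 = 7.23 dB.

7.2 dB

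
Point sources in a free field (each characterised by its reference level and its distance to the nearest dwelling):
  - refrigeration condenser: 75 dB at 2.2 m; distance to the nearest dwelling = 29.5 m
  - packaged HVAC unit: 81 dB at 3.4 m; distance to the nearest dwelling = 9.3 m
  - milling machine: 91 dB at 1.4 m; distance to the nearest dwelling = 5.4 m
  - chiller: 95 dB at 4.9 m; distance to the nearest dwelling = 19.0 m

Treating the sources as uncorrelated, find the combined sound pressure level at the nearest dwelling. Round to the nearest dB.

Apply inverse-square spreading to bring every level to the receiver, then sum 10^(L/10).
refrigeration condenser: 75 − 20·log₁₀(29.5/2.2) = 75 − 22.55 = 52.45 dB.
packaged HVAC unit: 81 − 20·log₁₀(9.3/3.4) = 81 − 8.74 = 72.26 dB.
milling machine: 91 − 20·log₁₀(5.4/1.4) = 91 − 11.73 = 79.27 dB.
chiller: 95 − 20·log₁₀(19.0/4.9) = 95 − 11.77 = 83.23 dB.
Σ 10^(L/10) = 3.119e+08 → L_total = 10·log₁₀(3.119e+08) = 84.94 dB.

85 dB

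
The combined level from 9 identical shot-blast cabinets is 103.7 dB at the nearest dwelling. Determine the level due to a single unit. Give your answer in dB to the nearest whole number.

94 dB

9 equal contributions raise the level by 10·log₁₀ 9 = 9.542 dB, so each unit alone gives 103.7 − 9.542.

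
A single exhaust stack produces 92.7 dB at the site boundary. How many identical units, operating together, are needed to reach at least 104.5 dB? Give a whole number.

16

The shortfall is 104.5 − 92.7 = 11.8 dB, and N units add 10·log₁₀ N, so need 10·log₁₀ N ≥ 11.8.
N ≥ 10^(11.8/10) = 15.136, so N = 16.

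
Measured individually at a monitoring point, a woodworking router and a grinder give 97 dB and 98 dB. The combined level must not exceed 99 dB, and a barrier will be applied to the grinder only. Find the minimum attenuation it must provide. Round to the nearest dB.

3 dB

The untreated sources together contribute 10^(97/10) = 5.012e+09, i.e. 97.00 dB.
To meet 99 dB overall, the treated grinder may contribute at most 10^(99/10) − 5.012e+09 = 2.931e+09, i.e. 94.67 dB.
Required insertion loss = 98 − 94.67 = 3.33 dB.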